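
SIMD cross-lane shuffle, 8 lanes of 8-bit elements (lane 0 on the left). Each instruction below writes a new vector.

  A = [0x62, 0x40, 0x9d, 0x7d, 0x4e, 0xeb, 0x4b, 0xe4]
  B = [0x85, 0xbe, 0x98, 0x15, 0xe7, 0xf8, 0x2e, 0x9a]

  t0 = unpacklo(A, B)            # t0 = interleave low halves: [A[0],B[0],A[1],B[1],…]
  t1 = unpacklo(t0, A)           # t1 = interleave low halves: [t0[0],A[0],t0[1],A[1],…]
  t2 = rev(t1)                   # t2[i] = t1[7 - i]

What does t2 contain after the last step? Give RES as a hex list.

t0 = [0x62, 0x85, 0x40, 0xbe, 0x9d, 0x98, 0x7d, 0x15]
t1 = [0x62, 0x62, 0x85, 0x40, 0x40, 0x9d, 0xbe, 0x7d]
t2 = [0x7d, 0xbe, 0x9d, 0x40, 0x40, 0x85, 0x62, 0x62]

RES = [0x7d, 0xbe, 0x9d, 0x40, 0x40, 0x85, 0x62, 0x62]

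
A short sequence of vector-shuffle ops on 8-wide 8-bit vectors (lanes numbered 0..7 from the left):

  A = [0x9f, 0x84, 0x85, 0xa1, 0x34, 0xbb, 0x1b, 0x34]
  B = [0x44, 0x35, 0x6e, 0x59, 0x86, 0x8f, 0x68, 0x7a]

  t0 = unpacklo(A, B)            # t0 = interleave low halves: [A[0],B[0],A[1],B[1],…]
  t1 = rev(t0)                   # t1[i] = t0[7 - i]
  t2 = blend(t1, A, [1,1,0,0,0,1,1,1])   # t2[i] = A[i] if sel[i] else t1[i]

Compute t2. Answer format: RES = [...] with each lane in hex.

RES = [ 0x9f  0x84  0x6e  0x85  0x35  0xbb  0x1b  0x34 ]

  t0: 9f 44 84 35 85 6e a1 59
  t1: 59 a1 6e 85 35 84 44 9f
  t2: 9f 84 6e 85 35 bb 1b 34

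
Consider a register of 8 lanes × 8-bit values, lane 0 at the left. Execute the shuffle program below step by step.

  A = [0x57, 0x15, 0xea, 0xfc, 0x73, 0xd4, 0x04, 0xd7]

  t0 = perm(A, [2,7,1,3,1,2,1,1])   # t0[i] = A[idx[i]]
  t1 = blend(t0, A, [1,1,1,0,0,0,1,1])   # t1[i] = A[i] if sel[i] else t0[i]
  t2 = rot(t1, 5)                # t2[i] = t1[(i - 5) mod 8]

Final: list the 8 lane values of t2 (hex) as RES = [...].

RES = [0xfc, 0x15, 0xea, 0x04, 0xd7, 0x57, 0x15, 0xea]

t0 = [0xea, 0xd7, 0x15, 0xfc, 0x15, 0xea, 0x15, 0x15]
t1 = [0x57, 0x15, 0xea, 0xfc, 0x15, 0xea, 0x04, 0xd7]
t2 = [0xfc, 0x15, 0xea, 0x04, 0xd7, 0x57, 0x15, 0xea]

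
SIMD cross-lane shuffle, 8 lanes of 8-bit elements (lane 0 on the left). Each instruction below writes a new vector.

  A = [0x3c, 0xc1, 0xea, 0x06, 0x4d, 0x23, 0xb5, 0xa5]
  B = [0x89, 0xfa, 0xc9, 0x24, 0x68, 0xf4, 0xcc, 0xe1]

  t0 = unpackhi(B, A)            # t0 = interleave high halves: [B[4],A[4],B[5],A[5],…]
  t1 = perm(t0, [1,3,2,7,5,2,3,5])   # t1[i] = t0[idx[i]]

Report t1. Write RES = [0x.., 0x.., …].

  t0: 68 4d f4 23 cc b5 e1 a5
  t1: 4d 23 f4 a5 b5 f4 23 b5

RES = [ 0x4d  0x23  0xf4  0xa5  0xb5  0xf4  0x23  0xb5 ]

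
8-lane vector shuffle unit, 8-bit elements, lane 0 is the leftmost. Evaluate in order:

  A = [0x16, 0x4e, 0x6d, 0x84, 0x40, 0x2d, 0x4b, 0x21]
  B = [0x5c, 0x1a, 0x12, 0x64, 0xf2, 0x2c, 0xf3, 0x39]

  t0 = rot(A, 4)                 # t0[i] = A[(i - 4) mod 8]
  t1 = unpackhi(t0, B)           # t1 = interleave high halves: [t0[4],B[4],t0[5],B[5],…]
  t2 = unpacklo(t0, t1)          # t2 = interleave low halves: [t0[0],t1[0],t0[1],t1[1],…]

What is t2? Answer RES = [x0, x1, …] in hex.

t0 = [0x40, 0x2d, 0x4b, 0x21, 0x16, 0x4e, 0x6d, 0x84]
t1 = [0x16, 0xf2, 0x4e, 0x2c, 0x6d, 0xf3, 0x84, 0x39]
t2 = [0x40, 0x16, 0x2d, 0xf2, 0x4b, 0x4e, 0x21, 0x2c]

RES = [0x40, 0x16, 0x2d, 0xf2, 0x4b, 0x4e, 0x21, 0x2c]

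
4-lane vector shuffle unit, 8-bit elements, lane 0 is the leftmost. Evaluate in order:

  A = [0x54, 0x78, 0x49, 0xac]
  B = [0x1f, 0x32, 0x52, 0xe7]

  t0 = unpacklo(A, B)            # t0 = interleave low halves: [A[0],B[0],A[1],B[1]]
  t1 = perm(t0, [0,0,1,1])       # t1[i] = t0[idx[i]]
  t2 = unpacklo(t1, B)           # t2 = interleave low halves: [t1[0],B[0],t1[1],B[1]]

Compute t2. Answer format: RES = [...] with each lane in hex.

  t0: 54 1f 78 32
  t1: 54 54 1f 1f
  t2: 54 1f 54 32

RES = [ 0x54  0x1f  0x54  0x32 ]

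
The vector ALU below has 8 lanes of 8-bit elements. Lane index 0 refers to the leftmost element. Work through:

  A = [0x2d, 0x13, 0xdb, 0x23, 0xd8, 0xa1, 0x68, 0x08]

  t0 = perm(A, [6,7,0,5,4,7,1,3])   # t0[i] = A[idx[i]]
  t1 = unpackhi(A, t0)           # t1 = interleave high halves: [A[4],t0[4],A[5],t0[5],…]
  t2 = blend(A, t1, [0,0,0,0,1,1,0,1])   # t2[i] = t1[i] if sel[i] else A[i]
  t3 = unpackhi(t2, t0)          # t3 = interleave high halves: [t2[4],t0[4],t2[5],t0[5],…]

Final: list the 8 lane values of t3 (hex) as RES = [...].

RES = [0x68, 0xd8, 0x13, 0x08, 0x68, 0x13, 0x23, 0x23]

→ t0 |68|08|2d|a1|d8|08|13|23|
→ t1 |d8|d8|a1|08|68|13|08|23|
→ t2 |2d|13|db|23|68|13|68|23|
→ t3 |68|d8|13|08|68|13|23|23|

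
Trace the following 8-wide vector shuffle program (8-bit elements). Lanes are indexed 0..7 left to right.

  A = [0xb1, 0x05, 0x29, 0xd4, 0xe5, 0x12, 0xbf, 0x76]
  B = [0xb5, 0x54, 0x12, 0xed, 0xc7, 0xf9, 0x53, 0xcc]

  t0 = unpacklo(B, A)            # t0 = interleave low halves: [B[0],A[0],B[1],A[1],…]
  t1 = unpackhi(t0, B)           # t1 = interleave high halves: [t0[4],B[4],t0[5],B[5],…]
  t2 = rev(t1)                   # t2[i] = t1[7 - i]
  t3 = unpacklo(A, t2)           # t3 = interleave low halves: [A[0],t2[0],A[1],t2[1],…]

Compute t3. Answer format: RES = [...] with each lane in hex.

RES = [ 0xb1  0xcc  0x05  0xd4  0x29  0x53  0xd4  0xed ]

t0 = [0xb5, 0xb1, 0x54, 0x05, 0x12, 0x29, 0xed, 0xd4]
t1 = [0x12, 0xc7, 0x29, 0xf9, 0xed, 0x53, 0xd4, 0xcc]
t2 = [0xcc, 0xd4, 0x53, 0xed, 0xf9, 0x29, 0xc7, 0x12]
t3 = [0xb1, 0xcc, 0x05, 0xd4, 0x29, 0x53, 0xd4, 0xed]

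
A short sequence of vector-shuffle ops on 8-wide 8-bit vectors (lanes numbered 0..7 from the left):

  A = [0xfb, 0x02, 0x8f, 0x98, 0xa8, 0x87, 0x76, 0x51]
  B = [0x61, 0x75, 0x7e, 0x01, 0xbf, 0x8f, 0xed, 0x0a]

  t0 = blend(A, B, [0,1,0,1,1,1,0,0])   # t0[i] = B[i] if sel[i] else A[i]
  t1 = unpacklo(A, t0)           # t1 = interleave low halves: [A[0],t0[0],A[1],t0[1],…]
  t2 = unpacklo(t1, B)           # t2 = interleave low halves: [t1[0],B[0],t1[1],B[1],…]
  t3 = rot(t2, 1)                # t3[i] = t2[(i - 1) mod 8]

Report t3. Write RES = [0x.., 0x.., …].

RES = [0x01, 0xfb, 0x61, 0xfb, 0x75, 0x02, 0x7e, 0x75]

t0 = [0xfb, 0x75, 0x8f, 0x01, 0xbf, 0x8f, 0x76, 0x51]
t1 = [0xfb, 0xfb, 0x02, 0x75, 0x8f, 0x8f, 0x98, 0x01]
t2 = [0xfb, 0x61, 0xfb, 0x75, 0x02, 0x7e, 0x75, 0x01]
t3 = [0x01, 0xfb, 0x61, 0xfb, 0x75, 0x02, 0x7e, 0x75]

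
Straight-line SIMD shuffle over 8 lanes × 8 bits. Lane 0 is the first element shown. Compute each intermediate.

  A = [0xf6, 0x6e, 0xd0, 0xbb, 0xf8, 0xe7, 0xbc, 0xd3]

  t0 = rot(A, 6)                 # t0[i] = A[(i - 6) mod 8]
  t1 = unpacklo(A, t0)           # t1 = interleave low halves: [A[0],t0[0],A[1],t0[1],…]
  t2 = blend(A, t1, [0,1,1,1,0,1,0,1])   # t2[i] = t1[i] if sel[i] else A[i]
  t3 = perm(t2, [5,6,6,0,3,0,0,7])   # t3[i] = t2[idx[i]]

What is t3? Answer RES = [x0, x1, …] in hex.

→ t0 |d0|bb|f8|e7|bc|d3|f6|6e|
→ t1 |f6|d0|6e|bb|d0|f8|bb|e7|
→ t2 |f6|d0|6e|bb|f8|f8|bc|e7|
→ t3 |f8|bc|bc|f6|bb|f6|f6|e7|

RES = [ 0xf8  0xbc  0xbc  0xf6  0xbb  0xf6  0xf6  0xe7 ]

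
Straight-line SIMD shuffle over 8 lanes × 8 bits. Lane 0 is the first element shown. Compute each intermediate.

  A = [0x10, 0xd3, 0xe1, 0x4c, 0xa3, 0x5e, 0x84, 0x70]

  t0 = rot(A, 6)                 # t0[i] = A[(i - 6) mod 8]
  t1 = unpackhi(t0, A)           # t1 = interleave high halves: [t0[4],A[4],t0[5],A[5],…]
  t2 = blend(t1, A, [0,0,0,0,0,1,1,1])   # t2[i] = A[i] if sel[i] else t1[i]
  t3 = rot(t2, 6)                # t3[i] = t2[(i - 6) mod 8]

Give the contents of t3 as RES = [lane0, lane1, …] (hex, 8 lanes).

RES = [ 0x70  0x5e  0x10  0x5e  0x84  0x70  0x84  0xa3 ]

t0 = [0xe1, 0x4c, 0xa3, 0x5e, 0x84, 0x70, 0x10, 0xd3]
t1 = [0x84, 0xa3, 0x70, 0x5e, 0x10, 0x84, 0xd3, 0x70]
t2 = [0x84, 0xa3, 0x70, 0x5e, 0x10, 0x5e, 0x84, 0x70]
t3 = [0x70, 0x5e, 0x10, 0x5e, 0x84, 0x70, 0x84, 0xa3]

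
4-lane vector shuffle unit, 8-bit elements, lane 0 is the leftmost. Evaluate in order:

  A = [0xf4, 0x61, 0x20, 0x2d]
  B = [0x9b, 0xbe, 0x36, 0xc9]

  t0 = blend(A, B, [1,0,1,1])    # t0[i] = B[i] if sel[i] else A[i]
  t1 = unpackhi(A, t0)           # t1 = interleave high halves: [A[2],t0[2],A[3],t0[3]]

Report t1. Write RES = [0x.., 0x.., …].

RES = [ 0x20  0x36  0x2d  0xc9 ]

  t0: 9b 61 36 c9
  t1: 20 36 2d c9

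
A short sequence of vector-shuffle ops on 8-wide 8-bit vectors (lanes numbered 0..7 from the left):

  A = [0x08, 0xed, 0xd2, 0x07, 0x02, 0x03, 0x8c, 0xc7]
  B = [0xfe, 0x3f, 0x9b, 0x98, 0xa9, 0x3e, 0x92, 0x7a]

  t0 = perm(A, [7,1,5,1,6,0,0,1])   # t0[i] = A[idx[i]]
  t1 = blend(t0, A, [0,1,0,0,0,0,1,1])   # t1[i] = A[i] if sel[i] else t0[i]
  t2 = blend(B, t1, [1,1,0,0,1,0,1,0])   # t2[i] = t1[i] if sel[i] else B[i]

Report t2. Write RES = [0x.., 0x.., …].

→ t0 |c7|ed|03|ed|8c|08|08|ed|
→ t1 |c7|ed|03|ed|8c|08|8c|c7|
→ t2 |c7|ed|9b|98|8c|3e|8c|7a|

RES = [ 0xc7  0xed  0x9b  0x98  0x8c  0x3e  0x8c  0x7a ]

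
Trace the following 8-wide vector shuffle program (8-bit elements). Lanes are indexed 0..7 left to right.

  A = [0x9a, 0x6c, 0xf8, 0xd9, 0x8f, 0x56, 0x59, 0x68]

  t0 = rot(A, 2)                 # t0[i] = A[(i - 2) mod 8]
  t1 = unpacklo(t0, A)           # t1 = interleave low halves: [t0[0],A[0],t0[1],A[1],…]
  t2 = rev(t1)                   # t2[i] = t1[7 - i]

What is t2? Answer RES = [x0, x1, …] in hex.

t0 = [0x59, 0x68, 0x9a, 0x6c, 0xf8, 0xd9, 0x8f, 0x56]
t1 = [0x59, 0x9a, 0x68, 0x6c, 0x9a, 0xf8, 0x6c, 0xd9]
t2 = [0xd9, 0x6c, 0xf8, 0x9a, 0x6c, 0x68, 0x9a, 0x59]

RES = [0xd9, 0x6c, 0xf8, 0x9a, 0x6c, 0x68, 0x9a, 0x59]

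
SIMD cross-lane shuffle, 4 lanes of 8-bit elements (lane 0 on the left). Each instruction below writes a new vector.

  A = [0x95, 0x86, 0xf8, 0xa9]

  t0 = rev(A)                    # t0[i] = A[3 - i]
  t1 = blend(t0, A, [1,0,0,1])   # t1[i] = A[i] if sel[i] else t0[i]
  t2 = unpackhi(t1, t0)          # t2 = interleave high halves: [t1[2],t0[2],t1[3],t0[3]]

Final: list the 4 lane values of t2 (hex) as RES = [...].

RES = [ 0x86  0x86  0xa9  0x95 ]

  t0: a9 f8 86 95
  t1: 95 f8 86 a9
  t2: 86 86 a9 95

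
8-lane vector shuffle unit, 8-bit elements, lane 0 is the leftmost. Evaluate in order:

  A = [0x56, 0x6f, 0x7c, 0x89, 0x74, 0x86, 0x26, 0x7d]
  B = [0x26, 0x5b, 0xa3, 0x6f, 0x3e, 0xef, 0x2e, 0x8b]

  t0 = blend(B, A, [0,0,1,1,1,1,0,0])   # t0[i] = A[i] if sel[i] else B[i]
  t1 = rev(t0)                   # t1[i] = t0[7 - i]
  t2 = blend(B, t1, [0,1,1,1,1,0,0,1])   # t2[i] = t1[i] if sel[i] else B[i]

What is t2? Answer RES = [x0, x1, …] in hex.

  t0: 26 5b 7c 89 74 86 2e 8b
  t1: 8b 2e 86 74 89 7c 5b 26
  t2: 26 2e 86 74 89 ef 2e 26

RES = [ 0x26  0x2e  0x86  0x74  0x89  0xef  0x2e  0x26 ]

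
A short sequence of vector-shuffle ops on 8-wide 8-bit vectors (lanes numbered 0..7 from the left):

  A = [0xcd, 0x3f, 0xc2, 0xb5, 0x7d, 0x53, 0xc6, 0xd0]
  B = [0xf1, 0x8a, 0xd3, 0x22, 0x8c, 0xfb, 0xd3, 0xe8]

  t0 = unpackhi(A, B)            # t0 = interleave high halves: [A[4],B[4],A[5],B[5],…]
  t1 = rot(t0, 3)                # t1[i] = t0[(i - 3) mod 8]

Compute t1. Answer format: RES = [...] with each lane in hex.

RES = [ 0xd3  0xd0  0xe8  0x7d  0x8c  0x53  0xfb  0xc6 ]

  t0: 7d 8c 53 fb c6 d3 d0 e8
  t1: d3 d0 e8 7d 8c 53 fb c6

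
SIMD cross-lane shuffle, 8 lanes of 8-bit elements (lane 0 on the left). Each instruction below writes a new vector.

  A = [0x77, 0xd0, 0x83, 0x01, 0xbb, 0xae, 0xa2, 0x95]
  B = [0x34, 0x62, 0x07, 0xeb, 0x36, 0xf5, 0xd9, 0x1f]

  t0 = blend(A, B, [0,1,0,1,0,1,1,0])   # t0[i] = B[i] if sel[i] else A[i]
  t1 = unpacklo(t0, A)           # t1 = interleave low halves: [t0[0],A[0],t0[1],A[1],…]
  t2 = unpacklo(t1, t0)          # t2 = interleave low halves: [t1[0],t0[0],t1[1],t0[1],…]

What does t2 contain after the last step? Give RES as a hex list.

→ t0 |77|62|83|eb|bb|f5|d9|95|
→ t1 |77|77|62|d0|83|83|eb|01|
→ t2 |77|77|77|62|62|83|d0|eb|

RES = [0x77, 0x77, 0x77, 0x62, 0x62, 0x83, 0xd0, 0xeb]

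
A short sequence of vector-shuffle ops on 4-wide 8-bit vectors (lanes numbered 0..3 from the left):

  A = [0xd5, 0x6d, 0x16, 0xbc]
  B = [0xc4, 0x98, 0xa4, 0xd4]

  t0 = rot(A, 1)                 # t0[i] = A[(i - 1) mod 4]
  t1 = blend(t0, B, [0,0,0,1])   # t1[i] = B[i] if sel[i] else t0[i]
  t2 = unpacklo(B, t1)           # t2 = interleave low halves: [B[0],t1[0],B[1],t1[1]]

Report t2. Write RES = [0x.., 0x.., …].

  t0: bc d5 6d 16
  t1: bc d5 6d d4
  t2: c4 bc 98 d5

RES = [ 0xc4  0xbc  0x98  0xd5 ]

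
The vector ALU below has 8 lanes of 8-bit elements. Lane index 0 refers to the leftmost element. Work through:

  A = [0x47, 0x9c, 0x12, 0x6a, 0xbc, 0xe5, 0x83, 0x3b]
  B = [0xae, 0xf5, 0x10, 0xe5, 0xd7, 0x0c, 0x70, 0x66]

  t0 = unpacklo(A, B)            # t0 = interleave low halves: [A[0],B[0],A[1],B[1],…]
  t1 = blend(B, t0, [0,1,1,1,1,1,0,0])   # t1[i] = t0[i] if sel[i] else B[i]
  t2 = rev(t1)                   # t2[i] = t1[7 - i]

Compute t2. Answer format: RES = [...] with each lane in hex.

RES = [ 0x66  0x70  0x10  0x12  0xf5  0x9c  0xae  0xae ]

  t0: 47 ae 9c f5 12 10 6a e5
  t1: ae ae 9c f5 12 10 70 66
  t2: 66 70 10 12 f5 9c ae ae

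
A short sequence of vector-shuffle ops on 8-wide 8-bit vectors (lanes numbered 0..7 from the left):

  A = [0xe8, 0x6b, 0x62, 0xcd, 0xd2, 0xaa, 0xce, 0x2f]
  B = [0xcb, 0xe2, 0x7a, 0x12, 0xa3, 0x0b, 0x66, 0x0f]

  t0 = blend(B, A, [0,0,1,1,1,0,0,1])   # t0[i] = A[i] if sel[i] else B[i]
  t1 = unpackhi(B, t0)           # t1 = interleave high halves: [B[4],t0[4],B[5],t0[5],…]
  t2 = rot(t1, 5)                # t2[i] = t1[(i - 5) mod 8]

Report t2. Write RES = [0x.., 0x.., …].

  t0: cb e2 62 cd d2 0b 66 2f
  t1: a3 d2 0b 0b 66 66 0f 2f
  t2: 0b 66 66 0f 2f a3 d2 0b

RES = [0x0b, 0x66, 0x66, 0x0f, 0x2f, 0xa3, 0xd2, 0x0b]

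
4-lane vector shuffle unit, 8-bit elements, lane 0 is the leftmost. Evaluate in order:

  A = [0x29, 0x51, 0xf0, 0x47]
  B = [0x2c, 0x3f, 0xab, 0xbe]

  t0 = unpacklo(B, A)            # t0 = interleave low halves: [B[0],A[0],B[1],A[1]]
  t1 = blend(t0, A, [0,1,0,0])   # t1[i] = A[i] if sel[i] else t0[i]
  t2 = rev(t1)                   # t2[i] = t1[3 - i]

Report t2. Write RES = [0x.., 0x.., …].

t0 = [0x2c, 0x29, 0x3f, 0x51]
t1 = [0x2c, 0x51, 0x3f, 0x51]
t2 = [0x51, 0x3f, 0x51, 0x2c]

RES = [ 0x51  0x3f  0x51  0x2c ]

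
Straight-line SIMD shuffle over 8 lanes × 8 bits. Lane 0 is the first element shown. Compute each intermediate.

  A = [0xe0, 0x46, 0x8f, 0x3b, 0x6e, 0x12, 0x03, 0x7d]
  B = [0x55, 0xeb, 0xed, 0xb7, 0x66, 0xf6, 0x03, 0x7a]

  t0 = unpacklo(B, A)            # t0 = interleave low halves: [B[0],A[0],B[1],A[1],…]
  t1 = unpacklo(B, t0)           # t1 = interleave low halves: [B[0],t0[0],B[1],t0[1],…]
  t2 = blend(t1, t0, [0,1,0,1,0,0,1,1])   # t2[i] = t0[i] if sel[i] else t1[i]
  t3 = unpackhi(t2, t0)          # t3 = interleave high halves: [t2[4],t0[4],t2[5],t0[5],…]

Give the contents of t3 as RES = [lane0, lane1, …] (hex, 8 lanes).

RES = [0xed, 0xed, 0xeb, 0x8f, 0xb7, 0xb7, 0x3b, 0x3b]

→ t0 |55|e0|eb|46|ed|8f|b7|3b|
→ t1 |55|55|eb|e0|ed|eb|b7|46|
→ t2 |55|e0|eb|46|ed|eb|b7|3b|
→ t3 |ed|ed|eb|8f|b7|b7|3b|3b|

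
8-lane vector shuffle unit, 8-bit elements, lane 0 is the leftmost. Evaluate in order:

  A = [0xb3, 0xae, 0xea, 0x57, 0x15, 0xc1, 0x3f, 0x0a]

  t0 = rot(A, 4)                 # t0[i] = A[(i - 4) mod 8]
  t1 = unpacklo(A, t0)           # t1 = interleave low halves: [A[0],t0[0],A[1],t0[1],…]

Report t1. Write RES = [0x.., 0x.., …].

RES = [ 0xb3  0x15  0xae  0xc1  0xea  0x3f  0x57  0x0a ]

  t0: 15 c1 3f 0a b3 ae ea 57
  t1: b3 15 ae c1 ea 3f 57 0a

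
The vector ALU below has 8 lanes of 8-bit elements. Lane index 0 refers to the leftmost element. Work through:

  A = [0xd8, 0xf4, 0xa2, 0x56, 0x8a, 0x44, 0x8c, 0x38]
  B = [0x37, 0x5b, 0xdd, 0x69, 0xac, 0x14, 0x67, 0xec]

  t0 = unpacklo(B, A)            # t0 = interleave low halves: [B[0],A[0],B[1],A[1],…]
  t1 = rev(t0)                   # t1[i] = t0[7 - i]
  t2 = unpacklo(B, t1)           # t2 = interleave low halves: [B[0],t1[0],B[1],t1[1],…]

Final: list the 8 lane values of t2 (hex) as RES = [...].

  t0: 37 d8 5b f4 dd a2 69 56
  t1: 56 69 a2 dd f4 5b d8 37
  t2: 37 56 5b 69 dd a2 69 dd

RES = [0x37, 0x56, 0x5b, 0x69, 0xdd, 0xa2, 0x69, 0xdd]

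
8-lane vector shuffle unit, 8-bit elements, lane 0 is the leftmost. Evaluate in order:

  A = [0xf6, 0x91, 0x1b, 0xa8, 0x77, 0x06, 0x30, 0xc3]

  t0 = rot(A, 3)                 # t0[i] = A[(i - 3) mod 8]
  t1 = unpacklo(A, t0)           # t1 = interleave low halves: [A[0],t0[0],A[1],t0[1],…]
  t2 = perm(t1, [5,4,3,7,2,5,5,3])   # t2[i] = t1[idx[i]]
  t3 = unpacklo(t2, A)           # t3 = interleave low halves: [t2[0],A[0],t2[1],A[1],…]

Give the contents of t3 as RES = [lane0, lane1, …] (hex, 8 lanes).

→ t0 |06|30|c3|f6|91|1b|a8|77|
→ t1 |f6|06|91|30|1b|c3|a8|f6|
→ t2 |c3|1b|30|f6|91|c3|c3|30|
→ t3 |c3|f6|1b|91|30|1b|f6|a8|

RES = [ 0xc3  0xf6  0x1b  0x91  0x30  0x1b  0xf6  0xa8 ]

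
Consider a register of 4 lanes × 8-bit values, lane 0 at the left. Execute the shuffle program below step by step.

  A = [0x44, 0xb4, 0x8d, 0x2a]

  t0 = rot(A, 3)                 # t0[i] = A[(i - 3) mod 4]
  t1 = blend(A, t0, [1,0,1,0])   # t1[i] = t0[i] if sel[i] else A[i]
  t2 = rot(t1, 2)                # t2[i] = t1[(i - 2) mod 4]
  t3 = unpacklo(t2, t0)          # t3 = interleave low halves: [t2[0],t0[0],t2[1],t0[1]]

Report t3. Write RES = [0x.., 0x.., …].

RES = [ 0x2a  0xb4  0x2a  0x8d ]

  t0: b4 8d 2a 44
  t1: b4 b4 2a 2a
  t2: 2a 2a b4 b4
  t3: 2a b4 2a 8d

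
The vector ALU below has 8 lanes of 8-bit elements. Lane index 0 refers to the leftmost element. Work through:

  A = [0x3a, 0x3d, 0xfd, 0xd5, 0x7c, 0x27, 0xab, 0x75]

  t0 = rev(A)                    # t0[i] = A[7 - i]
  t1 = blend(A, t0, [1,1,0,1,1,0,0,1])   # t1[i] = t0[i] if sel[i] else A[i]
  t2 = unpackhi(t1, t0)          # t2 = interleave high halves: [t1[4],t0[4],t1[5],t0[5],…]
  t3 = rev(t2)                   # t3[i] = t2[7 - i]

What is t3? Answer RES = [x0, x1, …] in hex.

→ t0 |75|ab|27|7c|d5|fd|3d|3a|
→ t1 |75|ab|fd|7c|d5|27|ab|3a|
→ t2 |d5|d5|27|fd|ab|3d|3a|3a|
→ t3 |3a|3a|3d|ab|fd|27|d5|d5|

RES = [ 0x3a  0x3a  0x3d  0xab  0xfd  0x27  0xd5  0xd5 ]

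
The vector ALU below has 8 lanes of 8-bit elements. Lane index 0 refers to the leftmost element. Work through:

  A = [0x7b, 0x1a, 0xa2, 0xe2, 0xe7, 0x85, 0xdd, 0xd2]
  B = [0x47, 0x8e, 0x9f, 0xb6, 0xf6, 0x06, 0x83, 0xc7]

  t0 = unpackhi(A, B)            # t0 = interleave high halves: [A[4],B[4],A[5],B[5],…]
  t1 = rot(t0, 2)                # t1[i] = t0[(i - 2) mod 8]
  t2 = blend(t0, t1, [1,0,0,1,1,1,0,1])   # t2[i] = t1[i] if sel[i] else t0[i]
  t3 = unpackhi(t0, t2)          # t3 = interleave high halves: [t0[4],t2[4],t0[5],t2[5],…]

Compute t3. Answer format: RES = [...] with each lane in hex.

RES = [ 0xdd  0x85  0x83  0x06  0xd2  0xd2  0xc7  0x83 ]

  t0: e7 f6 85 06 dd 83 d2 c7
  t1: d2 c7 e7 f6 85 06 dd 83
  t2: d2 f6 85 f6 85 06 d2 83
  t3: dd 85 83 06 d2 d2 c7 83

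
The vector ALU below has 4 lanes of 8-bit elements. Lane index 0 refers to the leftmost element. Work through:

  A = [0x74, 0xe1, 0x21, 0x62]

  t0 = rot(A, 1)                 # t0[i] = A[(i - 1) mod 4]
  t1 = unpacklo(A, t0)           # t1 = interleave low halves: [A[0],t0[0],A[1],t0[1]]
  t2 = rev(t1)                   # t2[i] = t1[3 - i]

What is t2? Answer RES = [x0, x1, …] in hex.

t0 = [0x62, 0x74, 0xe1, 0x21]
t1 = [0x74, 0x62, 0xe1, 0x74]
t2 = [0x74, 0xe1, 0x62, 0x74]

RES = [0x74, 0xe1, 0x62, 0x74]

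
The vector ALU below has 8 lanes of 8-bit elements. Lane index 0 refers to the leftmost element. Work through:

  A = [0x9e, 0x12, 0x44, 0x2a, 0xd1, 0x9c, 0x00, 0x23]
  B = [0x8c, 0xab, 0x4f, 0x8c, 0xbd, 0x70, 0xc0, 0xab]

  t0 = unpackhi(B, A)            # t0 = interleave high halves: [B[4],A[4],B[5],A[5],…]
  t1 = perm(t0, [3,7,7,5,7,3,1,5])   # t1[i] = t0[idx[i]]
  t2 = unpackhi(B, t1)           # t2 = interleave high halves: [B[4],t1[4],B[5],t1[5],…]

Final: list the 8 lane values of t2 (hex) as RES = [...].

RES = [ 0xbd  0x23  0x70  0x9c  0xc0  0xd1  0xab  0x00 ]

t0 = [0xbd, 0xd1, 0x70, 0x9c, 0xc0, 0x00, 0xab, 0x23]
t1 = [0x9c, 0x23, 0x23, 0x00, 0x23, 0x9c, 0xd1, 0x00]
t2 = [0xbd, 0x23, 0x70, 0x9c, 0xc0, 0xd1, 0xab, 0x00]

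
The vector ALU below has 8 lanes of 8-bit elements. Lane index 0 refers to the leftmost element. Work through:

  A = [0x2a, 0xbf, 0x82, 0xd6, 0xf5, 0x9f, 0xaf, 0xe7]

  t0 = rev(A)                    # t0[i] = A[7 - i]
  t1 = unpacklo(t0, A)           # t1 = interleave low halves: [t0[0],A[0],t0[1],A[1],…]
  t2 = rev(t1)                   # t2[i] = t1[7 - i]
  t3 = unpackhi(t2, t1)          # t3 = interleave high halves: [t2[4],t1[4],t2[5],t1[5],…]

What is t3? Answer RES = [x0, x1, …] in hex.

RES = [ 0xbf  0x9f  0xaf  0x82  0x2a  0xf5  0xe7  0xd6 ]

  t0: e7 af 9f f5 d6 82 bf 2a
  t1: e7 2a af bf 9f 82 f5 d6
  t2: d6 f5 82 9f bf af 2a e7
  t3: bf 9f af 82 2a f5 e7 d6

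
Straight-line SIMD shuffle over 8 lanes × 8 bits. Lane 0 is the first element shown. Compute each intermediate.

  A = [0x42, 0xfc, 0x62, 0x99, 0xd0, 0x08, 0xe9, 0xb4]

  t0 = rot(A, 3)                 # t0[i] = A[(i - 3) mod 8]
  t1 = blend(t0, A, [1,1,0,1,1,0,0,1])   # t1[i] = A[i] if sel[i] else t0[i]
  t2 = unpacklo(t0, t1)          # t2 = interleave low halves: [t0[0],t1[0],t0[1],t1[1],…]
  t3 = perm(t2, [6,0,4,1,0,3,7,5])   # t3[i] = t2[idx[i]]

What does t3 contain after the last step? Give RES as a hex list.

  t0: 08 e9 b4 42 fc 62 99 d0
  t1: 42 fc b4 99 d0 62 99 b4
  t2: 08 42 e9 fc b4 b4 42 99
  t3: 42 08 b4 42 08 fc 99 b4

RES = [0x42, 0x08, 0xb4, 0x42, 0x08, 0xfc, 0x99, 0xb4]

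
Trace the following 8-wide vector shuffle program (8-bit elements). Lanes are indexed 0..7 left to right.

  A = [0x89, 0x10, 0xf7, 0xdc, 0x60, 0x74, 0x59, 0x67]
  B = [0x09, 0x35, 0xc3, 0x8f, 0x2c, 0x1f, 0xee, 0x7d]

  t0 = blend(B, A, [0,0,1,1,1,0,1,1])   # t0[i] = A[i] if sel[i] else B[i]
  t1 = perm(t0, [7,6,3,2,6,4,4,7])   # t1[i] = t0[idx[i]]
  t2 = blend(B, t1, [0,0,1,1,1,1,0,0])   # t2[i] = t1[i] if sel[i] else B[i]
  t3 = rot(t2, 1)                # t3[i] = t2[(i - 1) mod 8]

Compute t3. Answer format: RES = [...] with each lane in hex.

  t0: 09 35 f7 dc 60 1f 59 67
  t1: 67 59 dc f7 59 60 60 67
  t2: 09 35 dc f7 59 60 ee 7d
  t3: 7d 09 35 dc f7 59 60 ee

RES = [0x7d, 0x09, 0x35, 0xdc, 0xf7, 0x59, 0x60, 0xee]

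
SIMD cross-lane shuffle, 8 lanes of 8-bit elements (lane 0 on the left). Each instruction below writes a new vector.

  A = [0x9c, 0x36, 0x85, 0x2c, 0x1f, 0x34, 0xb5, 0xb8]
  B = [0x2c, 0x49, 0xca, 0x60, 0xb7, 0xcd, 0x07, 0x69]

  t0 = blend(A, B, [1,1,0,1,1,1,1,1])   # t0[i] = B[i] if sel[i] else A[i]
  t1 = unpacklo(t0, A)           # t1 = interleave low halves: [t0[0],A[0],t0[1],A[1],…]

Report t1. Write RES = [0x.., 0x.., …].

RES = [0x2c, 0x9c, 0x49, 0x36, 0x85, 0x85, 0x60, 0x2c]

t0 = [0x2c, 0x49, 0x85, 0x60, 0xb7, 0xcd, 0x07, 0x69]
t1 = [0x2c, 0x9c, 0x49, 0x36, 0x85, 0x85, 0x60, 0x2c]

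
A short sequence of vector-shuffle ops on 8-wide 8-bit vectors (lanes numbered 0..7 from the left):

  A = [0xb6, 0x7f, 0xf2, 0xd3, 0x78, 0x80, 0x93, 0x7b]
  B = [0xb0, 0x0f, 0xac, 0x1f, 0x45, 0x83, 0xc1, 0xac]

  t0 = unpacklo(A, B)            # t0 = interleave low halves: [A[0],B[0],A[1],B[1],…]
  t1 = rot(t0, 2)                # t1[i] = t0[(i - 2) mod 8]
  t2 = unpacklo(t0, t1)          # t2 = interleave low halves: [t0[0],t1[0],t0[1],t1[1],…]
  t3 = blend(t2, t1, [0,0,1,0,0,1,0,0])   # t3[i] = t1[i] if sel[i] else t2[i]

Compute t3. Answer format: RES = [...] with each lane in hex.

RES = [ 0xb6  0xd3  0xb6  0x1f  0x7f  0x0f  0x0f  0xb0 ]

→ t0 |b6|b0|7f|0f|f2|ac|d3|1f|
→ t1 |d3|1f|b6|b0|7f|0f|f2|ac|
→ t2 |b6|d3|b0|1f|7f|b6|0f|b0|
→ t3 |b6|d3|b6|1f|7f|0f|0f|b0|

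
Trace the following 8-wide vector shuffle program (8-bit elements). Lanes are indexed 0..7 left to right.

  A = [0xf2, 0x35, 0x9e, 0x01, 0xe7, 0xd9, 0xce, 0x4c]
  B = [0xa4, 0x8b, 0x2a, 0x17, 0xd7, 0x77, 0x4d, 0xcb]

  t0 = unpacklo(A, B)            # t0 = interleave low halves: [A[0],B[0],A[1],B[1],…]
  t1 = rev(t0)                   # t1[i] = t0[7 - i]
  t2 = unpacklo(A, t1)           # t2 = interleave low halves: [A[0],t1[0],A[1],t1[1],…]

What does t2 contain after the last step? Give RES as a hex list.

RES = [ 0xf2  0x17  0x35  0x01  0x9e  0x2a  0x01  0x9e ]

→ t0 |f2|a4|35|8b|9e|2a|01|17|
→ t1 |17|01|2a|9e|8b|35|a4|f2|
→ t2 |f2|17|35|01|9e|2a|01|9e|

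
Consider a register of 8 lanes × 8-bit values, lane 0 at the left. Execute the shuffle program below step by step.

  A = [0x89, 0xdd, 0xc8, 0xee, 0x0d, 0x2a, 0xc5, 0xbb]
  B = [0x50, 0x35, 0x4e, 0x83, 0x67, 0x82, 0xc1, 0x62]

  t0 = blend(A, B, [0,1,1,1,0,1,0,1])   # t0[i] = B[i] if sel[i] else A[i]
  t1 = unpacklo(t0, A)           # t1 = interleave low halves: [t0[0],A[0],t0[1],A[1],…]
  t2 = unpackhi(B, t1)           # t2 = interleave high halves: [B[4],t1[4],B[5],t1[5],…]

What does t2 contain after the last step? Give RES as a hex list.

RES = [ 0x67  0x4e  0x82  0xc8  0xc1  0x83  0x62  0xee ]

  t0: 89 35 4e 83 0d 82 c5 62
  t1: 89 89 35 dd 4e c8 83 ee
  t2: 67 4e 82 c8 c1 83 62 ee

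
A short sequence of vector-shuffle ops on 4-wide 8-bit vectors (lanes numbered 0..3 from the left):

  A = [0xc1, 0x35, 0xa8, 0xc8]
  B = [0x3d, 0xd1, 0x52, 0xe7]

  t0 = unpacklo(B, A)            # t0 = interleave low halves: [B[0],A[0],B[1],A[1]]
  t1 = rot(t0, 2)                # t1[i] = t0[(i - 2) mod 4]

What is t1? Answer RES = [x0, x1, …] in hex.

RES = [0xd1, 0x35, 0x3d, 0xc1]

  t0: 3d c1 d1 35
  t1: d1 35 3d c1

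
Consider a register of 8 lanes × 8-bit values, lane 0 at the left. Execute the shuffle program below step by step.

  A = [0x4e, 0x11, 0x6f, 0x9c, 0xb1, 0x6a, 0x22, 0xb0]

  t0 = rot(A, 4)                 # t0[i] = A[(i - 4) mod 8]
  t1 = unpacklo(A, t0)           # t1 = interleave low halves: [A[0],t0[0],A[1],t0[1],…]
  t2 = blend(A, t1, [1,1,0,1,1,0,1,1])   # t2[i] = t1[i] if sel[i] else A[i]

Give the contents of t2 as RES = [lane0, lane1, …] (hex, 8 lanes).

  t0: b1 6a 22 b0 4e 11 6f 9c
  t1: 4e b1 11 6a 6f 22 9c b0
  t2: 4e b1 6f 6a 6f 6a 9c b0

RES = [ 0x4e  0xb1  0x6f  0x6a  0x6f  0x6a  0x9c  0xb0 ]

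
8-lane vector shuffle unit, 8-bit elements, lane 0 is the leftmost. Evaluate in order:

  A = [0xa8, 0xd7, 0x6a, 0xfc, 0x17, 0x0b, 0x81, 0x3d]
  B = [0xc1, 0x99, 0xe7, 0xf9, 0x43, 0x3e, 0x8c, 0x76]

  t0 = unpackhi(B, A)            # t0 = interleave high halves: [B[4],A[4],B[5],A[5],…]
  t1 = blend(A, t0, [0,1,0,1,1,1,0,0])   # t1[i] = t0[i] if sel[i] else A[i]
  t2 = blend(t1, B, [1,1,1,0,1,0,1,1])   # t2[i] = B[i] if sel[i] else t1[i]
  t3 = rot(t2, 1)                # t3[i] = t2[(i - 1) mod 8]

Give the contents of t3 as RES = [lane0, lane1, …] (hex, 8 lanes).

t0 = [0x43, 0x17, 0x3e, 0x0b, 0x8c, 0x81, 0x76, 0x3d]
t1 = [0xa8, 0x17, 0x6a, 0x0b, 0x8c, 0x81, 0x81, 0x3d]
t2 = [0xc1, 0x99, 0xe7, 0x0b, 0x43, 0x81, 0x8c, 0x76]
t3 = [0x76, 0xc1, 0x99, 0xe7, 0x0b, 0x43, 0x81, 0x8c]

RES = [ 0x76  0xc1  0x99  0xe7  0x0b  0x43  0x81  0x8c ]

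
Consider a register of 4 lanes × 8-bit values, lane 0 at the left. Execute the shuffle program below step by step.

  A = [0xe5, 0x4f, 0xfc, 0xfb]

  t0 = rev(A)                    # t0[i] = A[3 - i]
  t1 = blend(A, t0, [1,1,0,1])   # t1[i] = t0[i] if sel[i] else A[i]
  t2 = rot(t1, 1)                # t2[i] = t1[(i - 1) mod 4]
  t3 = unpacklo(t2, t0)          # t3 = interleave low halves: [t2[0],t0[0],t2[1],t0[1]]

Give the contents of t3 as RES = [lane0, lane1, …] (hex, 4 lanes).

  t0: fb fc 4f e5
  t1: fb fc fc e5
  t2: e5 fb fc fc
  t3: e5 fb fb fc

RES = [ 0xe5  0xfb  0xfb  0xfc ]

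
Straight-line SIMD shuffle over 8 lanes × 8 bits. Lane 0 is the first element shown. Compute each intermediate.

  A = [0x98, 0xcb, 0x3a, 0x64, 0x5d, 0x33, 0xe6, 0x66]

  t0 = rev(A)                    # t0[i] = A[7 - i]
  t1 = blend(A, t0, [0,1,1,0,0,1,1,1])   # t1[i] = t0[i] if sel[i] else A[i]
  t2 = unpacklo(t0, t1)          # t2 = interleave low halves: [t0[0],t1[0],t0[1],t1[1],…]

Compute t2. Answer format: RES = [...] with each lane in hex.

RES = [ 0x66  0x98  0xe6  0xe6  0x33  0x33  0x5d  0x64 ]

  t0: 66 e6 33 5d 64 3a cb 98
  t1: 98 e6 33 64 5d 3a cb 98
  t2: 66 98 e6 e6 33 33 5d 64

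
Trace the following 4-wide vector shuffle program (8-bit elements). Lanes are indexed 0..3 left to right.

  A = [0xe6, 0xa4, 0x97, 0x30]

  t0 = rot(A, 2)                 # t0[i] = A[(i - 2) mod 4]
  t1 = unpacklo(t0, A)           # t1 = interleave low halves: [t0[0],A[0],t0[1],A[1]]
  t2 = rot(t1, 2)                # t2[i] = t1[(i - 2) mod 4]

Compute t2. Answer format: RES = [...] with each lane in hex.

  t0: 97 30 e6 a4
  t1: 97 e6 30 a4
  t2: 30 a4 97 e6

RES = [ 0x30  0xa4  0x97  0xe6 ]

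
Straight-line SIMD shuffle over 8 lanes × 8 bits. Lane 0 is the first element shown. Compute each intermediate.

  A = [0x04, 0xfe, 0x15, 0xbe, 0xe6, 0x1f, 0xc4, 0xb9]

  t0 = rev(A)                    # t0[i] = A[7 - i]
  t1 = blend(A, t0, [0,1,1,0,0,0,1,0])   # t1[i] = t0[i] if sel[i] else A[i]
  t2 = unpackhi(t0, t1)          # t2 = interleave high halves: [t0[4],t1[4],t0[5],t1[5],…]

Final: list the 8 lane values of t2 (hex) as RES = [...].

RES = [ 0xbe  0xe6  0x15  0x1f  0xfe  0xfe  0x04  0xb9 ]

  t0: b9 c4 1f e6 be 15 fe 04
  t1: 04 c4 1f be e6 1f fe b9
  t2: be e6 15 1f fe fe 04 b9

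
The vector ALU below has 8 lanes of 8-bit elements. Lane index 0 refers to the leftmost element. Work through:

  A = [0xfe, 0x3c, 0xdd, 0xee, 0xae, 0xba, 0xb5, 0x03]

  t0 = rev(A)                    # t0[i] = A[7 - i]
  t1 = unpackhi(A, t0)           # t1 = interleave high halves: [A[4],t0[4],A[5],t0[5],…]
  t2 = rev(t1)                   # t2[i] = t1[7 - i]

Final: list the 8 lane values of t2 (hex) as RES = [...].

  t0: 03 b5 ba ae ee dd 3c fe
  t1: ae ee ba dd b5 3c 03 fe
  t2: fe 03 3c b5 dd ba ee ae

RES = [0xfe, 0x03, 0x3c, 0xb5, 0xdd, 0xba, 0xee, 0xae]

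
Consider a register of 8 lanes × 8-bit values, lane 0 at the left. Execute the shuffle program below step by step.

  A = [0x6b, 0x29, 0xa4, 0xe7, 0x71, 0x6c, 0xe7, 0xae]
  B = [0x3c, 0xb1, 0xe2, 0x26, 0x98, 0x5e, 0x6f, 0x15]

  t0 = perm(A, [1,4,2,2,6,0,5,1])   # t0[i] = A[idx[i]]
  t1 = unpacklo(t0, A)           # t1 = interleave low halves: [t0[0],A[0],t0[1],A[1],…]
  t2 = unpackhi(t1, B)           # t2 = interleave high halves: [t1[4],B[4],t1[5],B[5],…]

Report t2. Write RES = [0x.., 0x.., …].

RES = [ 0xa4  0x98  0xa4  0x5e  0xa4  0x6f  0xe7  0x15 ]

→ t0 |29|71|a4|a4|e7|6b|6c|29|
→ t1 |29|6b|71|29|a4|a4|a4|e7|
→ t2 |a4|98|a4|5e|a4|6f|e7|15|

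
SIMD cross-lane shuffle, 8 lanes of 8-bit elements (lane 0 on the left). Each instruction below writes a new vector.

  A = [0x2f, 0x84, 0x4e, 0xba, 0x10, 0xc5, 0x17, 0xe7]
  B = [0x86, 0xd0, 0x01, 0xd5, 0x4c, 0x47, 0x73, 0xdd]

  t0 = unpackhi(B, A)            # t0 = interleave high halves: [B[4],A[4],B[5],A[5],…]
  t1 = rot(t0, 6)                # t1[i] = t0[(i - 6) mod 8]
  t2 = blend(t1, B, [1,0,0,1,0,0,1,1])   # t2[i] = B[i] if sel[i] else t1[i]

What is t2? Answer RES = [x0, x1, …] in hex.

→ t0 |4c|10|47|c5|73|17|dd|e7|
→ t1 |47|c5|73|17|dd|e7|4c|10|
→ t2 |86|c5|73|d5|dd|e7|73|dd|

RES = [0x86, 0xc5, 0x73, 0xd5, 0xdd, 0xe7, 0x73, 0xdd]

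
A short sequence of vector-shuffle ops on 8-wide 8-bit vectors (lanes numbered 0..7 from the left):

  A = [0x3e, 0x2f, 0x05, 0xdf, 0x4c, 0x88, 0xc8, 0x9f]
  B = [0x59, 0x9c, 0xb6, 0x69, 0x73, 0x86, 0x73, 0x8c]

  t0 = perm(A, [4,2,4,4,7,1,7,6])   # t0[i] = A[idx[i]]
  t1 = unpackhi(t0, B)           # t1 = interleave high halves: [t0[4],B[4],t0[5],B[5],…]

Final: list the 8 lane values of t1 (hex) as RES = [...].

  t0: 4c 05 4c 4c 9f 2f 9f c8
  t1: 9f 73 2f 86 9f 73 c8 8c

RES = [0x9f, 0x73, 0x2f, 0x86, 0x9f, 0x73, 0xc8, 0x8c]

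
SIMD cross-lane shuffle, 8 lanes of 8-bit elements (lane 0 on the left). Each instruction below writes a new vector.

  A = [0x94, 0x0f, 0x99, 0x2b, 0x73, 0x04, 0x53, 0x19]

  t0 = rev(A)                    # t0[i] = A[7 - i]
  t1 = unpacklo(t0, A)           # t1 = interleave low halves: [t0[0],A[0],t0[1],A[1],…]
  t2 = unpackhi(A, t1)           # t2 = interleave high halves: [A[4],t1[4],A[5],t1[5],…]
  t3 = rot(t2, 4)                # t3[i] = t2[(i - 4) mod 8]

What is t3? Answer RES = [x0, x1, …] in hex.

RES = [0x53, 0x73, 0x19, 0x2b, 0x73, 0x04, 0x04, 0x99]

  t0: 19 53 04 73 2b 99 0f 94
  t1: 19 94 53 0f 04 99 73 2b
  t2: 73 04 04 99 53 73 19 2b
  t3: 53 73 19 2b 73 04 04 99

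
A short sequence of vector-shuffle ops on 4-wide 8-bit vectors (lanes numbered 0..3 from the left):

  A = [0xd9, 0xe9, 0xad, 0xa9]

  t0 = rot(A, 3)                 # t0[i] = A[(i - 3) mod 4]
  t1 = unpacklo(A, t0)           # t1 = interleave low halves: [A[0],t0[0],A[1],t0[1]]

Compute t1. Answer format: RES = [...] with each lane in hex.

RES = [ 0xd9  0xe9  0xe9  0xad ]

  t0: e9 ad a9 d9
  t1: d9 e9 e9 ad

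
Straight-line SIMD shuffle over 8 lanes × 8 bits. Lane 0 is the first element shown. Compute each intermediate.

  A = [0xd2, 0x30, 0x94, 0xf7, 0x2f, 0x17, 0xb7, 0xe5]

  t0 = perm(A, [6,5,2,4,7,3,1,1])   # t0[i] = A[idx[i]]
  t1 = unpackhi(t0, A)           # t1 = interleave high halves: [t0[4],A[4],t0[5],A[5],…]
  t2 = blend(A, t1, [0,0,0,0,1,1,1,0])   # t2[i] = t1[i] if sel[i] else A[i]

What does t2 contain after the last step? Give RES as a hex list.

RES = [0xd2, 0x30, 0x94, 0xf7, 0x30, 0xb7, 0x30, 0xe5]

  t0: b7 17 94 2f e5 f7 30 30
  t1: e5 2f f7 17 30 b7 30 e5
  t2: d2 30 94 f7 30 b7 30 e5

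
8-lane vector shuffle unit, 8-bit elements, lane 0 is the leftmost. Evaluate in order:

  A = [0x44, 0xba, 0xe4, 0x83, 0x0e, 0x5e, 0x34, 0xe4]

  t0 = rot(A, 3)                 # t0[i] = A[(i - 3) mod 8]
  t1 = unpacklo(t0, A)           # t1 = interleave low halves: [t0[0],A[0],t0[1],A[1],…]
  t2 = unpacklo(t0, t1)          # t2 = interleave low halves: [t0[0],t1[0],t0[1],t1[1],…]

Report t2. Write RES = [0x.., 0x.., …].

RES = [ 0x5e  0x5e  0x34  0x44  0xe4  0x34  0x44  0xba ]

  t0: 5e 34 e4 44 ba e4 83 0e
  t1: 5e 44 34 ba e4 e4 44 83
  t2: 5e 5e 34 44 e4 34 44 ba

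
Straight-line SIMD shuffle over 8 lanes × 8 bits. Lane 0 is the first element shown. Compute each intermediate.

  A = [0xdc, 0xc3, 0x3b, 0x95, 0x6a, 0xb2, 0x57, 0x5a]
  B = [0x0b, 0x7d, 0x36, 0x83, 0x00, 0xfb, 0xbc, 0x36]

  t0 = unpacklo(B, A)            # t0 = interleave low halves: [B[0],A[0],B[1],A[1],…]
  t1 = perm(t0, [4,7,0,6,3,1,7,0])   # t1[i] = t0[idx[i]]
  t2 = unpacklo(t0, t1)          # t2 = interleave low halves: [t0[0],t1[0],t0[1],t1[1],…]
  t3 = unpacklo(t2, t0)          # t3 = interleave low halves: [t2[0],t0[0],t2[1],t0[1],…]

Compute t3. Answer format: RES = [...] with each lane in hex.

RES = [0x0b, 0x0b, 0x36, 0xdc, 0xdc, 0x7d, 0x95, 0xc3]

t0 = [0x0b, 0xdc, 0x7d, 0xc3, 0x36, 0x3b, 0x83, 0x95]
t1 = [0x36, 0x95, 0x0b, 0x83, 0xc3, 0xdc, 0x95, 0x0b]
t2 = [0x0b, 0x36, 0xdc, 0x95, 0x7d, 0x0b, 0xc3, 0x83]
t3 = [0x0b, 0x0b, 0x36, 0xdc, 0xdc, 0x7d, 0x95, 0xc3]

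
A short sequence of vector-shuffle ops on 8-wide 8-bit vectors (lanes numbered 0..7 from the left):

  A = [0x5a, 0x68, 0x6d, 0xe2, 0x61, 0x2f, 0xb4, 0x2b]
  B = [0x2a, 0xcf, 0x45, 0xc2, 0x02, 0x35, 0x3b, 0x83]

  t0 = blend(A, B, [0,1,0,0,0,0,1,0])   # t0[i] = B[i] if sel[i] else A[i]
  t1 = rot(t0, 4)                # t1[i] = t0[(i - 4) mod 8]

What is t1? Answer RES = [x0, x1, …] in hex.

RES = [0x61, 0x2f, 0x3b, 0x2b, 0x5a, 0xcf, 0x6d, 0xe2]

  t0: 5a cf 6d e2 61 2f 3b 2b
  t1: 61 2f 3b 2b 5a cf 6d e2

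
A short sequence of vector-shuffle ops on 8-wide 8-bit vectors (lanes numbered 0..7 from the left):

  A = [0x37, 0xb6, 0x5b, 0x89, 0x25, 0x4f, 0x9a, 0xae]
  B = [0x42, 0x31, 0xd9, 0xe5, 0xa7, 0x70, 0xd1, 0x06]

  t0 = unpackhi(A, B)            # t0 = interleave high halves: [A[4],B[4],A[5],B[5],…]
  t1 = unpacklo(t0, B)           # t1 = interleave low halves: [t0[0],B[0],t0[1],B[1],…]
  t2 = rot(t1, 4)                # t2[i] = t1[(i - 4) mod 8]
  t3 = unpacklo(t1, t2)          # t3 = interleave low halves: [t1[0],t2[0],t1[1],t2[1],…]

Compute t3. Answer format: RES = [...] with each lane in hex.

RES = [ 0x25  0x4f  0x42  0xd9  0xa7  0x70  0x31  0xe5 ]

→ t0 |25|a7|4f|70|9a|d1|ae|06|
→ t1 |25|42|a7|31|4f|d9|70|e5|
→ t2 |4f|d9|70|e5|25|42|a7|31|
→ t3 |25|4f|42|d9|a7|70|31|e5|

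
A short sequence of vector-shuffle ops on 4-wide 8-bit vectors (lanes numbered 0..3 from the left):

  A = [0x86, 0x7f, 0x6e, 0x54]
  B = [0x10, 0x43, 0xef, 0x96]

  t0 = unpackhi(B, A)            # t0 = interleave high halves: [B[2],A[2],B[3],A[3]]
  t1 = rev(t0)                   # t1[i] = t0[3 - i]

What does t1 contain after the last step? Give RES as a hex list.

RES = [ 0x54  0x96  0x6e  0xef ]

→ t0 |ef|6e|96|54|
→ t1 |54|96|6e|ef|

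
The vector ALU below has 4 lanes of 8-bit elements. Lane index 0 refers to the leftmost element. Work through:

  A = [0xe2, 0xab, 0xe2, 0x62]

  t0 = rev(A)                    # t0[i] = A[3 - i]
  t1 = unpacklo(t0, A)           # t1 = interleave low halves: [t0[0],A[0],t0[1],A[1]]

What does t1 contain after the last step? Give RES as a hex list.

RES = [0x62, 0xe2, 0xe2, 0xab]

→ t0 |62|e2|ab|e2|
→ t1 |62|e2|e2|ab|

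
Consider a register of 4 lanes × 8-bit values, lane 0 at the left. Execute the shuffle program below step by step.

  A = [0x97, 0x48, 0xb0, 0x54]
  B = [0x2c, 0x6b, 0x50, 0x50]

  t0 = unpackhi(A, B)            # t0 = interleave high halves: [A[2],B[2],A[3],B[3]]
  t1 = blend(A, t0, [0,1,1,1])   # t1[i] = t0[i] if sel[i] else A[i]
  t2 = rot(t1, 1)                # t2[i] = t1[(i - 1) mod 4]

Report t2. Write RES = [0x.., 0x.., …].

RES = [0x50, 0x97, 0x50, 0x54]

→ t0 |b0|50|54|50|
→ t1 |97|50|54|50|
→ t2 |50|97|50|54|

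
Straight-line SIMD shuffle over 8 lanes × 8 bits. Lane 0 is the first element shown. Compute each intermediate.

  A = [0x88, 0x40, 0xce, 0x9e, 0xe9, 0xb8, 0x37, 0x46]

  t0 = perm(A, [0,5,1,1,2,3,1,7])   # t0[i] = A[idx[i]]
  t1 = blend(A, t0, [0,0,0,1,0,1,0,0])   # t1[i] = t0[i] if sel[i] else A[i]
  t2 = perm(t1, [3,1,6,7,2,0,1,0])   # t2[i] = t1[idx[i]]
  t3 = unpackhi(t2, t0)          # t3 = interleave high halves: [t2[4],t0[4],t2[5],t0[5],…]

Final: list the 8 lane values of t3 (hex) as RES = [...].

  t0: 88 b8 40 40 ce 9e 40 46
  t1: 88 40 ce 40 e9 9e 37 46
  t2: 40 40 37 46 ce 88 40 88
  t3: ce ce 88 9e 40 40 88 46

RES = [ 0xce  0xce  0x88  0x9e  0x40  0x40  0x88  0x46 ]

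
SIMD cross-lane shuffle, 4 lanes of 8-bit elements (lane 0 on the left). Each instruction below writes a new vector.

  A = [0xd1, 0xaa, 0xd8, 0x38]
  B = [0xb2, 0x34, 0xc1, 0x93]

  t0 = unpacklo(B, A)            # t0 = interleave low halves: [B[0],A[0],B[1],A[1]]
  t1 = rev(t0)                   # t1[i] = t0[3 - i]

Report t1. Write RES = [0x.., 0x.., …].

t0 = [0xb2, 0xd1, 0x34, 0xaa]
t1 = [0xaa, 0x34, 0xd1, 0xb2]

RES = [ 0xaa  0x34  0xd1  0xb2 ]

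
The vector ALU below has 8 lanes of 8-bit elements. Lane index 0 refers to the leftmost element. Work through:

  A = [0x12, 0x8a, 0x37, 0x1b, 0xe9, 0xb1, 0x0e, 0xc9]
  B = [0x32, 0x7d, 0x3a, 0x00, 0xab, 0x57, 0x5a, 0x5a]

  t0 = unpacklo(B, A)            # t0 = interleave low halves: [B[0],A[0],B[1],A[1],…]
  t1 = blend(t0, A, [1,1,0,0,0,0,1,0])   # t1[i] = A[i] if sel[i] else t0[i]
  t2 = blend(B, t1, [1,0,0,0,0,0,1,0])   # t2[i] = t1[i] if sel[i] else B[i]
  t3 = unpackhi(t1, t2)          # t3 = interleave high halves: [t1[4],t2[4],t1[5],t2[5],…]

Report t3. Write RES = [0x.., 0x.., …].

RES = [0x3a, 0xab, 0x37, 0x57, 0x0e, 0x0e, 0x1b, 0x5a]

  t0: 32 12 7d 8a 3a 37 00 1b
  t1: 12 8a 7d 8a 3a 37 0e 1b
  t2: 12 7d 3a 00 ab 57 0e 5a
  t3: 3a ab 37 57 0e 0e 1b 5a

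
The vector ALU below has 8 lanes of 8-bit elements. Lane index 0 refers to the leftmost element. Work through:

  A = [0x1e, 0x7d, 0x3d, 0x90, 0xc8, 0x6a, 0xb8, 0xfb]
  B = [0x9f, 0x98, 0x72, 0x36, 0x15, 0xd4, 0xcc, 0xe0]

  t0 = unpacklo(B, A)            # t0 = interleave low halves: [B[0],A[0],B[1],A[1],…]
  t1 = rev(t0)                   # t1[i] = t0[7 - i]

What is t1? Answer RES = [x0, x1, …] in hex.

RES = [0x90, 0x36, 0x3d, 0x72, 0x7d, 0x98, 0x1e, 0x9f]

t0 = [0x9f, 0x1e, 0x98, 0x7d, 0x72, 0x3d, 0x36, 0x90]
t1 = [0x90, 0x36, 0x3d, 0x72, 0x7d, 0x98, 0x1e, 0x9f]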